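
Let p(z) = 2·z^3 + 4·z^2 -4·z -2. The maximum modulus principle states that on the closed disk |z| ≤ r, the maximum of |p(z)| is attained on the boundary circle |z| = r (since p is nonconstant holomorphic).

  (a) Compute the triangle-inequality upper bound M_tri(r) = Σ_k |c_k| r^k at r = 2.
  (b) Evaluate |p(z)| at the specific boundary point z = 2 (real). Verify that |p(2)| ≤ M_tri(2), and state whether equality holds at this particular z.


Coefficients: c_0 = -2, c_1 = -4, c_2 = 4, c_3 = 2. Radius r = 2.
Part (a). Triangle bound: M_tri(r) = Σ_k |c_k| r^k
  = |-2|·2^0 + |-4|·2^1 + |4|·2^2 + |2|·2^3
  = 2 + 8 + 16 + 16 = 42.
This bounds M(r) := max_{|z|=r} |p(z)| from above; equality holds iff all terms c_k z^k can be made to align in phase at a single z on |z|=r.
Part (b). At z = 2 (real, on the circle |z| = r):
  p(2) = (-2)·2^0 + (-4)·2^1 + (4)·2^2 + (2)·2^3 = 22.
  |p(2)| = 22.
Check: |p(2)| = 22 ≤ 42 = M_tri(2). ✓ Equality does not hold at z = 2 (the coefficients have mixed signs, so the terms do not all align in phase there).

M_tri(2) = 42; |p(2)| = 22; equality at z=2: no.


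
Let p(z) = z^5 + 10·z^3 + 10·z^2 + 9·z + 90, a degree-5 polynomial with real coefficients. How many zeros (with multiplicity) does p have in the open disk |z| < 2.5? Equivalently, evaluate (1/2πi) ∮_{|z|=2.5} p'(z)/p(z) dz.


The zeros of p are: (0 + 3i), (0 - 3i), (1 + 2i), (1 - 2i), -2.
Their magnitudes are: 3, 3, 2.236, 2.236, 2.
Zeros with |z| < R = 2.5: (1 + 2i), (1 - 2i), -2.
Count = 3.
By the argument principle, (1/2πi) ∮_{|z|=R} p'(z)/p(z) dz equals exactly this count.

Number of zeros inside |z| < 2.5: 3.


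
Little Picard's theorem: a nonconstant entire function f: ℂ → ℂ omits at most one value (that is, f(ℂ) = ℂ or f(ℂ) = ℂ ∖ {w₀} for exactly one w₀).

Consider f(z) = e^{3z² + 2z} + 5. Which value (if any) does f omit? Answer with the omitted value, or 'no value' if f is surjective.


Little Picard bounds the complement of f(ℂ) to at most one point.
The exponent g(z) = 3z² + 2z is a nonconstant polynomial, hence surjective onto ℂ. So e^{g(z)} takes every value in {e^w : w ∈ ℂ} = ℂ ∖ {0}. Adding 5 shifts the range to ℂ ∖ {5}. f omits exactly 5.

Omitted value: 5.


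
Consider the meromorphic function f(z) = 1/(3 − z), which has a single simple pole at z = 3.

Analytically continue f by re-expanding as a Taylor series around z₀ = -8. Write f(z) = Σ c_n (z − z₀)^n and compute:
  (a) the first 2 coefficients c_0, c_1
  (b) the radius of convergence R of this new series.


Let w = z − z₀, so z = z₀ + w.
Then 3 − z = 3 − (z₀ + w) = (3 − z₀) − w = 11 − w.
f(z) = 1/(11 − w) = (1/(11)) · 1/(1 − w/(11)) = Σ_{n≥0} w^n / (11)^(n+1).
So c_n = 1/(11)^(n+1):
  c_0 = 1/(11)^1 = 1/11.
  c_1 = 1/(11)^2 = 1/121.
The series is valid for |w/d| < 1, i.e. |z − z₀| < |d|.
Radius of convergence: R = |3 − z₀| = |11| = 11 (distance from z₀ to the singularity z = 3).

c_0 = 1/11, c_1 = 1/121; R = 11.


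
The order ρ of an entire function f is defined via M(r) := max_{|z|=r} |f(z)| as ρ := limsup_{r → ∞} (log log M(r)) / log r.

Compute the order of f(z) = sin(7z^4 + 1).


Write sin(w) = (e^{iw} ± e^{−iw})/(2 or 2i), so |sin(w)| ≤ e^{|w|}. With w = 7z^4 + 1, |w| ≤ 7r^4 + 1 on |z|=r, giving M(r) ≤ e^{7r^4 + 1} and ρ ≤ 4. For the lower bound, choose z on |z|=r with 7z^4 purely imaginary of modulus 7r^4; then |sin(7z^4 + 1)| grows like e^{7r^4}/2, so ρ ≥ 4. Hence ρ = 4.
Therefore ρ = 4.

Order ρ = 4.


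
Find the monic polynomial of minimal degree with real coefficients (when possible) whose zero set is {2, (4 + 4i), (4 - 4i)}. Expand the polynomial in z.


The polynomial is p(z) = ∏_{α ∈ S} (z − α), where S = {2, (4 + 4i), (4 - 4i)}.
Expanding the product yields: p(z) = z^3 -10·z^2 + 48·z -64.
Note conjugate pairs combine to real quadratics: (z − (4+4i))(z − (4−4i)) = z² − 8z + 32.
The resulting polynomial has degree 3 and real coefficients as required.

p(z) = z^3 -10·z^2 + 48·z -64.


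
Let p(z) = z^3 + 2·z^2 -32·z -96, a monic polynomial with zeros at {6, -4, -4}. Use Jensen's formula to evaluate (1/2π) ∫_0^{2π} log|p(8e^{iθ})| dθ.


Zeros: -4, -4, 6; r = 8.
Inside |z| < r: -4, -4, 6. Outside (|z| ≥ r): ∅.
p(0) = -96, so log|p(0)| = log(96) = 4.5643.
Apply Jensen: I(r) = log|p(0)| + Σ_k log(r/|z_k|), summed over zeros inside |z| < r.
  log(r/|z_k|) for z_k = 6: log(8/6) = 0.2877
  log(r/|z_k|) for z_k = -4: log(8/4) = 0.6931
  log(r/|z_k|) for z_k = -4: log(8/4) = 0.6931
Sum over inside zeros: 1.6740.
I(r) = log|p(0)| + (inside sum) = 4.5643 + 1.6740 = 6.2383.
Closed form (all zeros inside, monic): I(r) = n·log(r) = 3·log(8) = 6.2383. ✓

I(r) ≈ 6.2383.


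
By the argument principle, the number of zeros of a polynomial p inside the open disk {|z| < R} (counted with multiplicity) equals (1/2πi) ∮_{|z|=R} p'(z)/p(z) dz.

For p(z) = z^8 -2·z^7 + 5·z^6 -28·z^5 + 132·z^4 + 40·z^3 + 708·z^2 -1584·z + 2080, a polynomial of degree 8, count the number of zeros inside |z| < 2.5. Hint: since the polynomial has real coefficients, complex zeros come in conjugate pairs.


The zeros of p are: (-1 + 3i), (-1 - 3i), (3 + 2i), (3 - 2i), (1 + 1i), (1 - 1i), (-2 + 2i), (-2 - 2i).
Their magnitudes are: 3.162, 3.162, 3.606, 3.606, 1.414, 1.414, 2.828, 2.828.
Zeros with |z| < R = 2.5: (1 + 1i), (1 - 1i).
Count = 2.
By the argument principle, (1/2πi) ∮_{|z|=R} p'(z)/p(z) dz equals exactly this count.

Number of zeros inside |z| < 2.5: 2.


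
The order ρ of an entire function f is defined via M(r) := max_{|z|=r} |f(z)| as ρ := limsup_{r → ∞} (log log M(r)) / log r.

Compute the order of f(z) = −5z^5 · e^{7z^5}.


M(r) = max_{|z|=r} |-5|·|z|^5·|e^{7z^5}| = 5·r^5 · e^{7r^5} (the factors attain their maxima compatibly on |z|=r). Then log M(r) = log 5 + 5·log r + 7r^5, dominated by the last term, so log log M(r) ~ 5·log r. The polynomial factor -5z^5 contributes only a log r term and does not affect the order. ρ = 5.
Therefore ρ = 5.

Order ρ = 5.


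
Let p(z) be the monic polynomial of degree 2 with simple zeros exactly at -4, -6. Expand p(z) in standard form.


The polynomial is p(z) = ∏_{α ∈ S} (z − α), where S = {-4, -6}.
Expanding the product yields: p(z) = z^2 + 10·z + 24.
The resulting polynomial has degree 2 and real coefficients as required.

p(z) = z^2 + 10·z + 24.


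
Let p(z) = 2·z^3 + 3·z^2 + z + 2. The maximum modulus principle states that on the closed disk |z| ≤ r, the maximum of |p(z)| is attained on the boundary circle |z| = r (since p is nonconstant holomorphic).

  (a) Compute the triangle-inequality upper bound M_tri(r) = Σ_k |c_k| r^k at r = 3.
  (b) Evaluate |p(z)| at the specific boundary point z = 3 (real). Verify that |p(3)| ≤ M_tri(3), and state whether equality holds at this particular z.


Coefficients: c_0 = 2, c_1 = 1, c_2 = 3, c_3 = 2. Radius r = 3.
Part (a). Triangle bound: M_tri(r) = Σ_k |c_k| r^k
  = |2|·3^0 + |1|·3^1 + |3|·3^2 + |2|·3^3
  = 2 + 3 + 27 + 54 = 86.
This bounds M(r) := max_{|z|=r} |p(z)| from above; equality holds iff all terms c_k z^k can be made to align in phase at a single z on |z|=r.
Part (b). At z = 3 (real, on the circle |z| = r):
  p(3) = (2)·3^0 + (1)·3^1 + (3)·3^2 + (2)·3^3 = 86.
  |p(3)| = 86.
Since all nonzero coefficients share the same sign, |p(3)| = 86 = M_tri(3); the triangle bound is attained at z = 3, so in fact M(r) = 86.

M_tri(3) = 86; |p(3)| = 86; equality at z=3: yes.


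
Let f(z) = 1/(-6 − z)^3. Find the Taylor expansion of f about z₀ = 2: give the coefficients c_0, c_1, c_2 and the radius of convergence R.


Let w = z − z₀, so z = z₀ + w.
Then -6 − z = -6 − (z₀ + w) = (-6 − z₀) − w = -8 − w.
f(z) = 1/(-8 − w)^3 = (1/(-8)^3) · (1 − w/(-8))^{−3}.
By the binomial series (1−u)^{−3} = Σ_{n≥0} C(n+2, 2) u^n for |u|<1, with u = w/(-8):
  c_n = C(n+2, 2) / (-8)^(n+3).
  c_0 = 1/(-8)^3 = -1/512.
  c_1 = 3/(-8)^4 = 3/4096.
  c_2 = 6/(-8)^5 = -3/16384.
The series is valid for |w/d| < 1, i.e. |z − z₀| < |d|.
Radius of convergence: R = |-6 − z₀| = |-8| = 8 (distance from z₀ to the singularity z = -6).

c_0 = -1/512, c_1 = 3/4096, c_2 = -3/16384; R = 8.


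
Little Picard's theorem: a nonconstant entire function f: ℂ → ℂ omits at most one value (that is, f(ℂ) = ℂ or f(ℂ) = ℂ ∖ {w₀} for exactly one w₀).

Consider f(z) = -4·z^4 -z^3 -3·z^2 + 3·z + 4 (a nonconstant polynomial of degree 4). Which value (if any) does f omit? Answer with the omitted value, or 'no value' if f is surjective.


Little Picard bounds the complement of f(ℂ) to at most one point.
For every w ∈ ℂ, the equation p(z) − w = 0 is a nonconstant polynomial in z and hence has at least one root by the fundamental theorem of algebra. So p is surjective onto ℂ, omitting no value.

Omitted value: no value.


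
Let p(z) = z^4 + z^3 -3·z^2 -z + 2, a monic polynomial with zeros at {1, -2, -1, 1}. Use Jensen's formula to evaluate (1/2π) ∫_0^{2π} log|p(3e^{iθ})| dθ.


Zeros: -2, -1, 1, 1; r = 3.
Inside |z| < r: -2, -1, 1, 1. Outside (|z| ≥ r): ∅.
p(0) = 2, so log|p(0)| = log(2) = 0.6931.
Apply Jensen: I(r) = log|p(0)| + Σ_k log(r/|z_k|), summed over zeros inside |z| < r.
  log(r/|z_k|) for z_k = 1: log(3/1) = 1.0986
  log(r/|z_k|) for z_k = -2: log(3/2) = 0.4055
  log(r/|z_k|) for z_k = -1: log(3/1) = 1.0986
  log(r/|z_k|) for z_k = 1: log(3/1) = 1.0986
Sum over inside zeros: 3.7013.
I(r) = log|p(0)| + (inside sum) = 0.6931 + 3.7013 = 4.3944.
Closed form (all zeros inside, monic): I(r) = n·log(r) = 4·log(3) = 4.3944. ✓

I(r) ≈ 4.3944.


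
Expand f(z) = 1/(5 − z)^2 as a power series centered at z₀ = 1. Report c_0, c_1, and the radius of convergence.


Let w = z − z₀, so z = z₀ + w.
Then 5 − z = 5 − (z₀ + w) = (5 − z₀) − w = 4 − w.
f(z) = 1/(4 − w)^2 = (1/(4)^2) · (1 − w/(4))^{−2}.
By the binomial series (1−u)^{−2} = Σ_{n≥0} C(n+1, 1) u^n for |u|<1, with u = w/(4):
  c_n = C(n+1, 1) / (4)^(n+2).
  c_0 = 1/(4)^2 = 1/16.
  c_1 = 2/(4)^3 = 1/32.
The series is valid for |w/d| < 1, i.e. |z − z₀| < |d|.
Radius of convergence: R = |5 − z₀| = |4| = 4 (distance from z₀ to the singularity z = 5).

c_0 = 1/16, c_1 = 1/32; R = 4.


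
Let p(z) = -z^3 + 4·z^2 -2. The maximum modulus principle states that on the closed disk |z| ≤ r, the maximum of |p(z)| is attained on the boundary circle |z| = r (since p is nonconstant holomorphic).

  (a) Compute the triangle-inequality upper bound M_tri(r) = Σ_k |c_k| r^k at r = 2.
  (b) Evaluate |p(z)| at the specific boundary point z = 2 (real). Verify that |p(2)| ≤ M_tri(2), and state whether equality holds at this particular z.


Coefficients: c_0 = -2, c_1 = 0, c_2 = 4, c_3 = -1. Radius r = 2.
Part (a). Triangle bound: M_tri(r) = Σ_k |c_k| r^k
  = |-2|·2^0 + |0|·2^1 + |4|·2^2 + |-1|·2^3
  = 2 + 0 + 16 + 8 = 26.
This bounds M(r) := max_{|z|=r} |p(z)| from above; equality holds iff all terms c_k z^k can be made to align in phase at a single z on |z|=r.
Part (b). At z = 2 (real, on the circle |z| = r):
  p(2) = (-2)·2^0 + (0)·2^1 + (4)·2^2 + (-1)·2^3 = 6.
  |p(2)| = 6.
Check: |p(2)| = 6 ≤ 26 = M_tri(2). ✓ Equality does not hold at z = 2 (the coefficients have mixed signs, so the terms do not all align in phase there).

M_tri(2) = 26; |p(2)| = 6; equality at z=2: no.


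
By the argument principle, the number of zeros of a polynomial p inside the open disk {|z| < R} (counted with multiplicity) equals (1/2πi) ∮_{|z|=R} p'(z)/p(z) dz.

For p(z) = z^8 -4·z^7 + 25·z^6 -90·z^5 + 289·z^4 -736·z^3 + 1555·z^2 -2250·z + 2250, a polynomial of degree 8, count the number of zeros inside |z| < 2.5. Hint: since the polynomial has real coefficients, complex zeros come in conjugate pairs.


The zeros of p are: (0 + 3i), (0 - 3i), (1 + 2i), (1 - 2i), (-1 + 3i), (-1 - 3i), (2 + 1i), (2 - 1i).
Their magnitudes are: 3, 3, 2.236, 2.236, 3.162, 3.162, 2.236, 2.236.
Zeros with |z| < R = 2.5: (1 + 2i), (1 - 2i), (2 + 1i), (2 - 1i).
Count = 4.
By the argument principle, (1/2πi) ∮_{|z|=R} p'(z)/p(z) dz equals exactly this count.

Number of zeros inside |z| < 2.5: 4.


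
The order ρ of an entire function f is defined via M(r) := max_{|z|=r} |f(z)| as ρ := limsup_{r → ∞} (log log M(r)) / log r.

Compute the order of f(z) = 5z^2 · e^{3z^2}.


M(r) = max_{|z|=r} |5|·|z|^2·|e^{3z^2}| = 5·r^2 · e^{3r^2} (the factors attain their maxima compatibly on |z|=r). Then log M(r) = log 5 + 2·log r + 3r^2, dominated by the last term, so log log M(r) ~ 2·log r. The polynomial factor 5z^2 contributes only a log r term and does not affect the order. ρ = 2.
Therefore ρ = 2.

Order ρ = 2.


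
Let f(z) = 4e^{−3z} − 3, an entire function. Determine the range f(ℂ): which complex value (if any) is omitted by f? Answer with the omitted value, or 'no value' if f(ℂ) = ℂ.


Little Picard bounds the complement of f(ℂ) to at most one point.
e^{−3z} is never zero on ℂ, so 4·e^{−3z} takes every value in ℂ ∖ {0}. Adding -3 shifts the range to ℂ ∖ {-3}. Thus f omits exactly the value -3.

Omitted value: -3.


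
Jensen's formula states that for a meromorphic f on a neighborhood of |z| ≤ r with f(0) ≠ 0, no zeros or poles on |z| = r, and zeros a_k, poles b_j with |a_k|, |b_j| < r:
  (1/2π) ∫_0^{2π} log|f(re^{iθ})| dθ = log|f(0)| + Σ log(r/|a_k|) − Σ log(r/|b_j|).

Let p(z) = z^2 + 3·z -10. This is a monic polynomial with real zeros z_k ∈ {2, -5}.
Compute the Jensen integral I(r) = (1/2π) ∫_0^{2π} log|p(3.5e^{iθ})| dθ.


Zeros: -5, 2; r = 3.5.
Inside |z| < r: 2. Outside (|z| ≥ r): -5.
p(0) = -10, so log|p(0)| = log(10) = 2.3026.
Apply Jensen: I(r) = log|p(0)| + Σ_k log(r/|z_k|), summed over zeros inside |z| < r.
  log(r/|z_k|) for z_k = 2: log(3.5/2) = 0.5596
  Outside zeros (-5) contribute nothing to the Jensen sum.
Sum over inside zeros: 0.5596.
I(r) = log|p(0)| + (inside sum) = 2.3026 + 0.5596 = 2.8622.
Note: since some zeros are outside |z| ≤ r, the simplified n·log(r) form does NOT apply — only the inside zeros contribute.

I(r) ≈ 2.8622.


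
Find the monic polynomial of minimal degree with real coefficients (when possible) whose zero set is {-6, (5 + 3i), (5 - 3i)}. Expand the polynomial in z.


The polynomial is p(z) = ∏_{α ∈ S} (z − α), where S = {-6, (5 + 3i), (5 - 3i)}.
Expanding the product yields: p(z) = z^3 -4·z^2 -26·z + 204.
Note conjugate pairs combine to real quadratics: (z − (5+3i))(z − (5−3i)) = z² − 10z + 34.
The resulting polynomial has degree 3 and real coefficients as required.

p(z) = z^3 -4·z^2 -26·z + 204.


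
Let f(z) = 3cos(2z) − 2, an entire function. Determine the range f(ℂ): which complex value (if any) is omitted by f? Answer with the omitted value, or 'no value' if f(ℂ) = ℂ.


Little Picard bounds the complement of f(ℂ) to at most one point.
cos is entire and surjective onto ℂ: for every w ∈ ℂ, cos(ζ) = w has a solution ζ ∈ ℂ (e.g., via the complex inverse arccos). With ζ = 2z this gives z = ζ/(2). Then 3·cos(2z) takes every value in 3·ℂ = ℂ, and adding -2 is a bijection of ℂ. So f is surjective and omits no value. (Note: only on the real line is cos bounded by [−1, 1].)

Omitted value: no value.


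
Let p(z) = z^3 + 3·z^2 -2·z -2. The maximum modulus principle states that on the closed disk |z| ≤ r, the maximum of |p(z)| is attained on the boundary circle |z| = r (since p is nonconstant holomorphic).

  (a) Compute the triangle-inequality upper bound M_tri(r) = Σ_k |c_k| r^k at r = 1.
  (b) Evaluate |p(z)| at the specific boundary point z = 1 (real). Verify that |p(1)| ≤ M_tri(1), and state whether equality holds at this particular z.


Coefficients: c_0 = -2, c_1 = -2, c_2 = 3, c_3 = 1. Radius r = 1.
Part (a). Triangle bound: M_tri(r) = Σ_k |c_k| r^k
  = |-2|·1^0 + |-2|·1^1 + |3|·1^2 + |1|·1^3
  = 2 + 2 + 3 + 1 = 8.
This bounds M(r) := max_{|z|=r} |p(z)| from above; equality holds iff all terms c_k z^k can be made to align in phase at a single z on |z|=r.
Part (b). At z = 1 (real, on the circle |z| = r):
  p(1) = (-2)·1^0 + (-2)·1^1 + (3)·1^2 + (1)·1^3 = 0.
  |p(1)| = 0.
Check: |p(1)| = 0 ≤ 8 = M_tri(1). ✓ Equality does not hold at z = 1 (the coefficients have mixed signs, so the terms do not all align in phase there).

M_tri(1) = 8; |p(1)| = 0; equality at z=1: no.


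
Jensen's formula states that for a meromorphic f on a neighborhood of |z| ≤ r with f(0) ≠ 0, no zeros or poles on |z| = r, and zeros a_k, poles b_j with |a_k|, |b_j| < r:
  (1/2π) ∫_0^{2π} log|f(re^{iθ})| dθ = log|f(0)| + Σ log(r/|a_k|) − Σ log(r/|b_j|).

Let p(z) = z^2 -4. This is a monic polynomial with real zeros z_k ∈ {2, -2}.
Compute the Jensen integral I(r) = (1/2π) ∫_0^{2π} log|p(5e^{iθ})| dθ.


Zeros: -2, 2; r = 5.
Inside |z| < r: -2, 2. Outside (|z| ≥ r): ∅.
p(0) = -4, so log|p(0)| = log(4) = 1.3863.
Apply Jensen: I(r) = log|p(0)| + Σ_k log(r/|z_k|), summed over zeros inside |z| < r.
  log(r/|z_k|) for z_k = 2: log(5/2) = 0.9163
  log(r/|z_k|) for z_k = -2: log(5/2) = 0.9163
Sum over inside zeros: 1.8326.
I(r) = log|p(0)| + (inside sum) = 1.3863 + 1.8326 = 3.2189.
Closed form (all zeros inside, monic): I(r) = n·log(r) = 2·log(5) = 3.2189. ✓

I(r) ≈ 3.2189.


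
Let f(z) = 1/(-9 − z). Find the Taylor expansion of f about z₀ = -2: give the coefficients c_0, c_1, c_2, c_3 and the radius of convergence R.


Let w = z − z₀, so z = z₀ + w.
Then -9 − z = -9 − (z₀ + w) = (-9 − z₀) − w = -7 − w.
f(z) = 1/(-7 − w) = (1/(-7)) · 1/(1 − w/(-7)) = Σ_{n≥0} w^n / (-7)^(n+1).
So c_n = 1/(-7)^(n+1):
  c_0 = 1/(-7)^1 = -1/7.
  c_1 = 1/(-7)^2 = 1/49.
  c_2 = 1/(-7)^3 = -1/343.
  c_3 = 1/(-7)^4 = 1/2401.
The series is valid for |w/d| < 1, i.e. |z − z₀| < |d|.
Radius of convergence: R = |-9 − z₀| = |-7| = 7 (distance from z₀ to the singularity z = -9).

c_0 = -1/7, c_1 = 1/49, c_2 = -1/343, c_3 = 1/2401; R = 7.


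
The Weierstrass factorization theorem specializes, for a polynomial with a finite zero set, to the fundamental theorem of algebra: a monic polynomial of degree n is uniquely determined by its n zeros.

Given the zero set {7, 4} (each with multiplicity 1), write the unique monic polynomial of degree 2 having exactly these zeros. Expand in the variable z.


The polynomial is p(z) = ∏_{α ∈ S} (z − α), where S = {7, 4}.
Expanding the product yields: p(z) = z^2 -11·z + 28.
The resulting polynomial has degree 2 and real coefficients as required.

p(z) = z^2 -11·z + 28.


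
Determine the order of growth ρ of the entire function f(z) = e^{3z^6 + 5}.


|e^{3z^6 + 5}| = e^{Re(3·z^6) + 5} ≤ e^{3|z|^6 + 5} = e^{3r^6 + 5} on |z| = r, so ρ ≤ 6. Choosing z on |z|=r so that 3·z^6 is real positive (always possible by picking arg z appropriately) gives |f(z)| = e^{3r^6 + 5}, matching the bound. The additive constant 5 does not affect log log M(r) ~ 6·log r. Hence ρ = 6.
Therefore ρ = 6.

Order ρ = 6.


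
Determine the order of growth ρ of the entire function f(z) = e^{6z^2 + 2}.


|e^{6z^2 + 2}| = e^{Re(6·z^2) + 2} ≤ e^{6|z|^2 + 2} = e^{6r^2 + 2} on |z| = r, so ρ ≤ 2. Choosing z on |z|=r so that 6·z^2 is real positive (always possible by picking arg z appropriately) gives |f(z)| = e^{6r^2 + 2}, matching the bound. The additive constant 2 does not affect log log M(r) ~ 2·log r. Hence ρ = 2.
Therefore ρ = 2.

Order ρ = 2.


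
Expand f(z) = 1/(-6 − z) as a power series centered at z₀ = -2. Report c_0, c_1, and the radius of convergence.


Let w = z − z₀, so z = z₀ + w.
Then -6 − z = -6 − (z₀ + w) = (-6 − z₀) − w = -4 − w.
f(z) = 1/(-4 − w) = (1/(-4)) · 1/(1 − w/(-4)) = Σ_{n≥0} w^n / (-4)^(n+1).
So c_n = 1/(-4)^(n+1):
  c_0 = 1/(-4)^1 = -1/4.
  c_1 = 1/(-4)^2 = 1/16.
The series is valid for |w/d| < 1, i.e. |z − z₀| < |d|.
Radius of convergence: R = |-6 − z₀| = |-4| = 4 (distance from z₀ to the singularity z = -6).

c_0 = -1/4, c_1 = 1/16; R = 4.


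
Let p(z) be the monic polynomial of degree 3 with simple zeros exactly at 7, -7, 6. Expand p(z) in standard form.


The polynomial is p(z) = ∏_{α ∈ S} (z − α), where S = {7, -7, 6}.
Expanding the product yields: p(z) = z^3 -6·z^2 -49·z + 294.
The resulting polynomial has degree 3 and real coefficients as required.

p(z) = z^3 -6·z^2 -49·z + 294.


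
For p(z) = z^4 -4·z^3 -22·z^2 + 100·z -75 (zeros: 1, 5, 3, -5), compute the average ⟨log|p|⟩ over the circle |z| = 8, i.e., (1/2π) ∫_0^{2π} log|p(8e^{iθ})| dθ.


Zeros: -5, 1, 3, 5; r = 8.
Inside |z| < r: -5, 1, 3, 5. Outside (|z| ≥ r): ∅.
p(0) = -75, so log|p(0)| = log(75) = 4.3175.
Apply Jensen: I(r) = log|p(0)| + Σ_k log(r/|z_k|), summed over zeros inside |z| < r.
  log(r/|z_k|) for z_k = 1: log(8/1) = 2.0794
  log(r/|z_k|) for z_k = 5: log(8/5) = 0.4700
  log(r/|z_k|) for z_k = 3: log(8/3) = 0.9808
  log(r/|z_k|) for z_k = -5: log(8/5) = 0.4700
Sum over inside zeros: 4.0003.
I(r) = log|p(0)| + (inside sum) = 4.3175 + 4.0003 = 8.3178.
Closed form (all zeros inside, monic): I(r) = n·log(r) = 4·log(8) = 8.3178. ✓

I(r) ≈ 8.3178.


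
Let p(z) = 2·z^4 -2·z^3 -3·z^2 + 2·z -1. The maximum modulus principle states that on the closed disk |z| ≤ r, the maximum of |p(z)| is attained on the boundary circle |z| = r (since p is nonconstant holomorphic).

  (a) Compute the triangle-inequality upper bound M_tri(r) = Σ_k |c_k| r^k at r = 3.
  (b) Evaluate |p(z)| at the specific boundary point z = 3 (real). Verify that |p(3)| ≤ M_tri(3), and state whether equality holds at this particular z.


Coefficients: c_0 = -1, c_1 = 2, c_2 = -3, c_3 = -2, c_4 = 2. Radius r = 3.
Part (a). Triangle bound: M_tri(r) = Σ_k |c_k| r^k
  = |-1|·3^0 + |2|·3^1 + |-3|·3^2 + |-2|·3^3 + |2|·3^4
  = 1 + 6 + 27 + 54 + 162 = 250.
This bounds M(r) := max_{|z|=r} |p(z)| from above; equality holds iff all terms c_k z^k can be made to align in phase at a single z on |z|=r.
Part (b). At z = 3 (real, on the circle |z| = r):
  p(3) = (-1)·3^0 + (2)·3^1 + (-3)·3^2 + (-2)·3^3 + (2)·3^4 = 86.
  |p(3)| = 86.
Check: |p(3)| = 86 ≤ 250 = M_tri(3). ✓ Equality does not hold at z = 3 (the coefficients have mixed signs, so the terms do not all align in phase there).

M_tri(3) = 250; |p(3)| = 86; equality at z=3: no.


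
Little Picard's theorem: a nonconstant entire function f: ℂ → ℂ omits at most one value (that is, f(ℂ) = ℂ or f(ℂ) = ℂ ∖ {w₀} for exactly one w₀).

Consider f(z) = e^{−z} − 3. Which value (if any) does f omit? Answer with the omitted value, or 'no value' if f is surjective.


Little Picard bounds the complement of f(ℂ) to at most one point.
e^{−z} is never zero on ℂ, so 1·e^{−z} takes every value in ℂ ∖ {0}. Adding -3 shifts the range to ℂ ∖ {-3}. Thus f omits exactly the value -3.

Omitted value: -3.


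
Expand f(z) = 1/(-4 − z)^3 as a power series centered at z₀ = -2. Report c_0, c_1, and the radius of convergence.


Let w = z − z₀, so z = z₀ + w.
Then -4 − z = -4 − (z₀ + w) = (-4 − z₀) − w = -2 − w.
f(z) = 1/(-2 − w)^3 = (1/(-2)^3) · (1 − w/(-2))^{−3}.
By the binomial series (1−u)^{−3} = Σ_{n≥0} C(n+2, 2) u^n for |u|<1, with u = w/(-2):
  c_n = C(n+2, 2) / (-2)^(n+3).
  c_0 = 1/(-2)^3 = -1/8.
  c_1 = 3/(-2)^4 = 3/16.
The series is valid for |w/d| < 1, i.e. |z − z₀| < |d|.
Radius of convergence: R = |-4 − z₀| = |-2| = 2 (distance from z₀ to the singularity z = -4).

c_0 = -1/8, c_1 = 3/16; R = 2.


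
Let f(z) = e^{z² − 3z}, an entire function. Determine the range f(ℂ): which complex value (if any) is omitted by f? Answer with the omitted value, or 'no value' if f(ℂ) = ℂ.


Little Picard bounds the complement of f(ℂ) to at most one point.
The exponent g(z) = z² − 3z is a nonconstant polynomial, hence surjective onto ℂ. So e^{g(z)} takes every value in {e^w : w ∈ ℂ} = ℂ ∖ {0}. Adding 0 shifts the range to ℂ ∖ {0}. f omits exactly 0.

Omitted value: 0.


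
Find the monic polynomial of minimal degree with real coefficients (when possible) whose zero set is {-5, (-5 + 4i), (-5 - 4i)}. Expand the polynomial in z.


The polynomial is p(z) = ∏_{α ∈ S} (z − α), where S = {-5, (-5 + 4i), (-5 - 4i)}.
Expanding the product yields: p(z) = z^3 + 15·z^2 + 91·z + 205.
Note conjugate pairs combine to real quadratics: (z − (-5+4i))(z − (-5−4i)) = z² + 10z + 41.
The resulting polynomial has degree 3 and real coefficients as required.

p(z) = z^3 + 15·z^2 + 91·z + 205.


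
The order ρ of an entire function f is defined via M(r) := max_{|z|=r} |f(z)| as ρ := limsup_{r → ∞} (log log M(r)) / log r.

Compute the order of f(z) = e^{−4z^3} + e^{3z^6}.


Each summand is entire of order 3 and 6 respectively (as in the single-exponential case). The order of a sum is at most the max of the orders, so ρ ≤ 6. For the lower bound: on |z|=r choose arg z so that 3z^6 is real positive; then |e^{3z^6}| = e^{3r^6} while |e^{-4z^3}| ≤ e^{4r^3} = o(e^{3r^6}). So |f| ≥ e^{3r^6}(1 − o(1)) and ρ ≥ 6. Hence ρ = max(3, 6) = 6.
Therefore ρ = 6.

Order ρ = 6.


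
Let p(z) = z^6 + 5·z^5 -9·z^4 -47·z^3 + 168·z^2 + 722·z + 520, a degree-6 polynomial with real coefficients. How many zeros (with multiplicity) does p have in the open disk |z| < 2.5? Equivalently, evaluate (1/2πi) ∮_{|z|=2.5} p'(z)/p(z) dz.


The zeros of p are: (3 + 2i), (3 - 2i), -1, (-3 + 1i), (-3 - 1i), -4.
Their magnitudes are: 3.606, 3.606, 1, 3.162, 3.162, 4.
Zeros with |z| < R = 2.5: -1.
Count = 1.
By the argument principle, (1/2πi) ∮_{|z|=R} p'(z)/p(z) dz equals exactly this count.

Number of zeros inside |z| < 2.5: 1.


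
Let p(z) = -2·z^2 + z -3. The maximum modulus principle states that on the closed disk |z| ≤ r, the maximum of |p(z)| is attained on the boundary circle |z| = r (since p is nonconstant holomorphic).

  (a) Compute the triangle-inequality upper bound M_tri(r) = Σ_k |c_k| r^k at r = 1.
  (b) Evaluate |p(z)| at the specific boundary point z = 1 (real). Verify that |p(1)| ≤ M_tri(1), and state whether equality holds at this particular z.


Coefficients: c_0 = -3, c_1 = 1, c_2 = -2. Radius r = 1.
Part (a). Triangle bound: M_tri(r) = Σ_k |c_k| r^k
  = |-3|·1^0 + |1|·1^1 + |-2|·1^2
  = 3 + 1 + 2 = 6.
This bounds M(r) := max_{|z|=r} |p(z)| from above; equality holds iff all terms c_k z^k can be made to align in phase at a single z on |z|=r.
Part (b). At z = 1 (real, on the circle |z| = r):
  p(1) = (-3)·1^0 + (1)·1^1 + (-2)·1^2 = -4.
  |p(1)| = 4.
Check: |p(1)| = 4 ≤ 6 = M_tri(1). ✓ Equality does not hold at z = 1 (the coefficients have mixed signs, so the terms do not all align in phase there).

M_tri(1) = 6; |p(1)| = 4; equality at z=1: no.


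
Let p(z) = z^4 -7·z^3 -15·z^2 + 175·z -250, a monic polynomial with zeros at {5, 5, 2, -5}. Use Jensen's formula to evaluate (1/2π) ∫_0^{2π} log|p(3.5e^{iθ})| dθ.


Zeros: -5, 2, 5, 5; r = 3.5.
Inside |z| < r: 2. Outside (|z| ≥ r): -5, 5, 5.
p(0) = -250, so log|p(0)| = log(250) = 5.5215.
Apply Jensen: I(r) = log|p(0)| + Σ_k log(r/|z_k|), summed over zeros inside |z| < r.
  log(r/|z_k|) for z_k = 2: log(3.5/2) = 0.5596
  Outside zeros (-5, 5, 5) contribute nothing to the Jensen sum.
Sum over inside zeros: 0.5596.
I(r) = log|p(0)| + (inside sum) = 5.5215 + 0.5596 = 6.0811.
Note: since some zeros are outside |z| ≤ r, the simplified n·log(r) form does NOT apply — only the inside zeros contribute.

I(r) ≈ 6.0811.


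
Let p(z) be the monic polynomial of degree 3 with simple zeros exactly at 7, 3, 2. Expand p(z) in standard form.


The polynomial is p(z) = ∏_{α ∈ S} (z − α), where S = {7, 3, 2}.
Expanding the product yields: p(z) = z^3 -12·z^2 + 41·z -42.
The resulting polynomial has degree 3 and real coefficients as required.

p(z) = z^3 -12·z^2 + 41·z -42.


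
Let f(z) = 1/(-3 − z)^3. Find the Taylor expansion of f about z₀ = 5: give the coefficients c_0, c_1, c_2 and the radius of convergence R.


Let w = z − z₀, so z = z₀ + w.
Then -3 − z = -3 − (z₀ + w) = (-3 − z₀) − w = -8 − w.
f(z) = 1/(-8 − w)^3 = (1/(-8)^3) · (1 − w/(-8))^{−3}.
By the binomial series (1−u)^{−3} = Σ_{n≥0} C(n+2, 2) u^n for |u|<1, with u = w/(-8):
  c_n = C(n+2, 2) / (-8)^(n+3).
  c_0 = 1/(-8)^3 = -1/512.
  c_1 = 3/(-8)^4 = 3/4096.
  c_2 = 6/(-8)^5 = -3/16384.
The series is valid for |w/d| < 1, i.e. |z − z₀| < |d|.
Radius of convergence: R = |-3 − z₀| = |-8| = 8 (distance from z₀ to the singularity z = -3).

c_0 = -1/512, c_1 = 3/4096, c_2 = -3/16384; R = 8.


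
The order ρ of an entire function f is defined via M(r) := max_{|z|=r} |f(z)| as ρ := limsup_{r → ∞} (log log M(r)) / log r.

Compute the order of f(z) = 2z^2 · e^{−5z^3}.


M(r) = max_{|z|=r} |2|·|z|^2·|e^{−5z^3}| = 2·r^2 · e^{5r^3} (the factors attain their maxima compatibly on |z|=r). Then log M(r) = log 2 + 2·log r + 5r^3, dominated by the last term, so log log M(r) ~ 3·log r. The polynomial factor 2z^2 contributes only a log r term and does not affect the order. ρ = 3.
Therefore ρ = 3.

Order ρ = 3.


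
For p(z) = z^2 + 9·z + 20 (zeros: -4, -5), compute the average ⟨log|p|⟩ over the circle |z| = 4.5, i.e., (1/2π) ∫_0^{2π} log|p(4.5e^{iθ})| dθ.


Zeros: -5, -4; r = 4.5.
Inside |z| < r: -4. Outside (|z| ≥ r): -5.
p(0) = 20, so log|p(0)| = log(20) = 2.9957.
Apply Jensen: I(r) = log|p(0)| + Σ_k log(r/|z_k|), summed over zeros inside |z| < r.
  log(r/|z_k|) for z_k = -4: log(4.5/4) = 0.1178
  Outside zeros (-5) contribute nothing to the Jensen sum.
Sum over inside zeros: 0.1178.
I(r) = log|p(0)| + (inside sum) = 2.9957 + 0.1178 = 3.1135.
Note: since some zeros are outside |z| ≤ r, the simplified n·log(r) form does NOT apply — only the inside zeros contribute.

I(r) ≈ 3.1135.


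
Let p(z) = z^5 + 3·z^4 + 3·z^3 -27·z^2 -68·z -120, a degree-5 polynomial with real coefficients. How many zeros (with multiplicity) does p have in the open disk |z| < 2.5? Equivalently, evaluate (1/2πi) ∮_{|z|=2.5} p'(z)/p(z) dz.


The zeros of p are: 3, (-1 + 2i), (-1 - 2i), (-2 + 2i), (-2 - 2i).
Their magnitudes are: 3, 2.236, 2.236, 2.828, 2.828.
Zeros with |z| < R = 2.5: (-1 + 2i), (-1 - 2i).
Count = 2.
By the argument principle, (1/2πi) ∮_{|z|=R} p'(z)/p(z) dz equals exactly this count.

Number of zeros inside |z| < 2.5: 2.


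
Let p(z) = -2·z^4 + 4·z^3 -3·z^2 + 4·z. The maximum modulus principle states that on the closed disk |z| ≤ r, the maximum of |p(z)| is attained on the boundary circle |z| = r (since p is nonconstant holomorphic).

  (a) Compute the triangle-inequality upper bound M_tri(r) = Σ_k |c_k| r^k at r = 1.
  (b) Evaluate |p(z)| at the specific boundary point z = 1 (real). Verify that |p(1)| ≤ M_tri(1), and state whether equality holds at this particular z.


Coefficients: c_0 = 0, c_1 = 4, c_2 = -3, c_3 = 4, c_4 = -2. Radius r = 1.
Part (a). Triangle bound: M_tri(r) = Σ_k |c_k| r^k
  = |0|·1^0 + |4|·1^1 + |-3|·1^2 + |4|·1^3 + |-2|·1^4
  = 0 + 4 + 3 + 4 + 2 = 13.
This bounds M(r) := max_{|z|=r} |p(z)| from above; equality holds iff all terms c_k z^k can be made to align in phase at a single z on |z|=r.
Part (b). At z = 1 (real, on the circle |z| = r):
  p(1) = (0)·1^0 + (4)·1^1 + (-3)·1^2 + (4)·1^3 + (-2)·1^4 = 3.
  |p(1)| = 3.
Check: |p(1)| = 3 ≤ 13 = M_tri(1). ✓ Equality does not hold at z = 1 (the coefficients have mixed signs, so the terms do not all align in phase there).

M_tri(1) = 13; |p(1)| = 3; equality at z=1: no.


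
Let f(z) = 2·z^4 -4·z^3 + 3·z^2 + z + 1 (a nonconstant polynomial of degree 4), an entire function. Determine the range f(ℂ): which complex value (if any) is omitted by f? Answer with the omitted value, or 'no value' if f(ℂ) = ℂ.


Little Picard bounds the complement of f(ℂ) to at most one point.
For every w ∈ ℂ, the equation p(z) − w = 0 is a nonconstant polynomial in z and hence has at least one root by the fundamental theorem of algebra. So p is surjective onto ℂ, omitting no value.

Omitted value: no value.


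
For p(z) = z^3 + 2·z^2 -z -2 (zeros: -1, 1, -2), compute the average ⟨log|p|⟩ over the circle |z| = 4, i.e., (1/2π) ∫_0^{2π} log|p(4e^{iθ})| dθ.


Zeros: -2, -1, 1; r = 4.
Inside |z| < r: -2, -1, 1. Outside (|z| ≥ r): ∅.
p(0) = -2, so log|p(0)| = log(2) = 0.6931.
Apply Jensen: I(r) = log|p(0)| + Σ_k log(r/|z_k|), summed over zeros inside |z| < r.
  log(r/|z_k|) for z_k = -1: log(4/1) = 1.3863
  log(r/|z_k|) for z_k = 1: log(4/1) = 1.3863
  log(r/|z_k|) for z_k = -2: log(4/2) = 0.6931
Sum over inside zeros: 3.4657.
I(r) = log|p(0)| + (inside sum) = 0.6931 + 3.4657 = 4.1589.
Closed form (all zeros inside, monic): I(r) = n·log(r) = 3·log(4) = 4.1589. ✓

I(r) ≈ 4.1589.


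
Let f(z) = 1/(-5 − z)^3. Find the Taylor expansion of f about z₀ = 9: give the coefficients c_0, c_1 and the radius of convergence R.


Let w = z − z₀, so z = z₀ + w.
Then -5 − z = -5 − (z₀ + w) = (-5 − z₀) − w = -14 − w.
f(z) = 1/(-14 − w)^3 = (1/(-14)^3) · (1 − w/(-14))^{−3}.
By the binomial series (1−u)^{−3} = Σ_{n≥0} C(n+2, 2) u^n for |u|<1, with u = w/(-14):
  c_n = C(n+2, 2) / (-14)^(n+3).
  c_0 = 1/(-14)^3 = -1/2744.
  c_1 = 3/(-14)^4 = 3/38416.
The series is valid for |w/d| < 1, i.e. |z − z₀| < |d|.
Radius of convergence: R = |-5 − z₀| = |-14| = 14 (distance from z₀ to the singularity z = -5).

c_0 = -1/2744, c_1 = 3/38416; R = 14.


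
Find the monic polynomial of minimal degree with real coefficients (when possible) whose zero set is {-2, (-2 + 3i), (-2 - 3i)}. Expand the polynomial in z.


The polynomial is p(z) = ∏_{α ∈ S} (z − α), where S = {-2, (-2 + 3i), (-2 - 3i)}.
Expanding the product yields: p(z) = z^3 + 6·z^2 + 21·z + 26.
Note conjugate pairs combine to real quadratics: (z − (-2+3i))(z − (-2−3i)) = z² + 4z + 13.
The resulting polynomial has degree 3 and real coefficients as required.

p(z) = z^3 + 6·z^2 + 21·z + 26.


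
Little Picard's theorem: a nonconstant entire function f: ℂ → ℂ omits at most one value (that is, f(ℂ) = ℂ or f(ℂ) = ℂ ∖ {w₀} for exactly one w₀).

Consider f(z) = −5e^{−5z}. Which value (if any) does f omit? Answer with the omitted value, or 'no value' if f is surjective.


Little Picard bounds the complement of f(ℂ) to at most one point.
e^{−5z} is never zero on ℂ, so -5·e^{−5z} takes every value in ℂ ∖ {0}. Adding 0 shifts the range to ℂ ∖ {0}. Thus f omits exactly the value 0.

Omitted value: 0.


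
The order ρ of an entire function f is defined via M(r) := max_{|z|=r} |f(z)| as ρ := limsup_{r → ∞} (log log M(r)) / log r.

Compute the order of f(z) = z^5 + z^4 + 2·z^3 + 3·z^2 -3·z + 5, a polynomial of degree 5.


|f(z)| ≤ Σ|c_k|·r^k = O(r^5) as r → ∞. Polynomial growth is O(e^{r^ε}) for every ε > 0 (since r^5/e^{r^ε} → 0), so ρ ≤ ε for all ε > 0, i.e. ρ = 0. Every nonconstant polynomial has order 0.
Therefore ρ = 0.

Order ρ = 0.


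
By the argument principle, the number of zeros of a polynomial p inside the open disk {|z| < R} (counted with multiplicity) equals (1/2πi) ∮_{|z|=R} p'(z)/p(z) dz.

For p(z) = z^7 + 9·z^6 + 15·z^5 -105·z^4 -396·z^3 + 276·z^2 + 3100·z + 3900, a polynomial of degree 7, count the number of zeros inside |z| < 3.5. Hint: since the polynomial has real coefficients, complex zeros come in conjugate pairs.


The zeros of p are: (-3 + 2i), (-3 - 2i), (3 + 1i), (3 - 1i), -3, (-3 + 1i), (-3 - 1i).
Their magnitudes are: 3.606, 3.606, 3.162, 3.162, 3, 3.162, 3.162.
Zeros with |z| < R = 3.5: (3 + 1i), (3 - 1i), -3, (-3 + 1i), (-3 - 1i).
Count = 5.
By the argument principle, (1/2πi) ∮_{|z|=R} p'(z)/p(z) dz equals exactly this count.

Number of zeros inside |z| < 3.5: 5.


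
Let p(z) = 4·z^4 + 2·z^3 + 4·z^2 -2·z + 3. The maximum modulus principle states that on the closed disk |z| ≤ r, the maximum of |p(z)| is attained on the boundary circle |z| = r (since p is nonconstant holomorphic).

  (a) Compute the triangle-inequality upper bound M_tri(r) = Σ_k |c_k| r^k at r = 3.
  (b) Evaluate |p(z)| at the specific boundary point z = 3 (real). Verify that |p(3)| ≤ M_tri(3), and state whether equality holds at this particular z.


Coefficients: c_0 = 3, c_1 = -2, c_2 = 4, c_3 = 2, c_4 = 4. Radius r = 3.
Part (a). Triangle bound: M_tri(r) = Σ_k |c_k| r^k
  = |3|·3^0 + |-2|·3^1 + |4|·3^2 + |2|·3^3 + |4|·3^4
  = 3 + 6 + 36 + 54 + 324 = 423.
This bounds M(r) := max_{|z|=r} |p(z)| from above; equality holds iff all terms c_k z^k can be made to align in phase at a single z on |z|=r.
Part (b). At z = 3 (real, on the circle |z| = r):
  p(3) = (3)·3^0 + (-2)·3^1 + (4)·3^2 + (2)·3^3 + (4)·3^4 = 411.
  |p(3)| = 411.
Check: |p(3)| = 411 ≤ 423 = M_tri(3). ✓ Equality does not hold at z = 3 (the coefficients have mixed signs, so the terms do not all align in phase there).

M_tri(3) = 423; |p(3)| = 411; equality at z=3: no.


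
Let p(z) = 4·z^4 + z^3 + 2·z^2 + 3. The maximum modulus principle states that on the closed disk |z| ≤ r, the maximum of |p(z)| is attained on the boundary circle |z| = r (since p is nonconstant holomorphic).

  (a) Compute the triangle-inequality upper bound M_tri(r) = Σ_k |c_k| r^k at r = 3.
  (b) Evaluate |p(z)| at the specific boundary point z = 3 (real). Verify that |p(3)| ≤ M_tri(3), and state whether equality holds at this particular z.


Coefficients: c_0 = 3, c_1 = 0, c_2 = 2, c_3 = 1, c_4 = 4. Radius r = 3.
Part (a). Triangle bound: M_tri(r) = Σ_k |c_k| r^k
  = |3|·3^0 + |0|·3^1 + |2|·3^2 + |1|·3^3 + |4|·3^4
  = 3 + 0 + 18 + 27 + 324 = 372.
This bounds M(r) := max_{|z|=r} |p(z)| from above; equality holds iff all terms c_k z^k can be made to align in phase at a single z on |z|=r.
Part (b). At z = 3 (real, on the circle |z| = r):
  p(3) = (3)·3^0 + (0)·3^1 + (2)·3^2 + (1)·3^3 + (4)·3^4 = 372.
  |p(3)| = 372.
Since all nonzero coefficients share the same sign, |p(3)| = 372 = M_tri(3); the triangle bound is attained at z = 3, so in fact M(r) = 372.

M_tri(3) = 372; |p(3)| = 372; equality at z=3: yes.


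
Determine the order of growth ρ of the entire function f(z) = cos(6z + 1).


cos(w) is a linear combination of e^{iw} and e^{−iw} (or e^w, e^{−w} in the hyperbolic case), so |cos(w)| ≤ e^{|w|}. With w = 6z + 1, |w| ≤ 6|z| + 1 = 6r + 1 on |z| = r, giving M(r) ≤ e^{6r + 1}, so ρ ≤ 1. On a suitable ray (z = it for sin/cos; z = t for sinh/cosh, t real → ∞), |cos(6z + 1)| grows like e^{6|t|}/2, so ρ ≥ 1. Hence ρ = 1.
Therefore ρ = 1.

Order ρ = 1.


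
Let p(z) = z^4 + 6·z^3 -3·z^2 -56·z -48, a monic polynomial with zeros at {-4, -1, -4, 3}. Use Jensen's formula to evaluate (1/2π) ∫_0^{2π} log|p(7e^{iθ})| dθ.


Zeros: -4, -4, -1, 3; r = 7.
Inside |z| < r: -4, -4, -1, 3. Outside (|z| ≥ r): ∅.
p(0) = -48, so log|p(0)| = log(48) = 3.8712.
Apply Jensen: I(r) = log|p(0)| + Σ_k log(r/|z_k|), summed over zeros inside |z| < r.
  log(r/|z_k|) for z_k = -4: log(7/4) = 0.5596
  log(r/|z_k|) for z_k = -1: log(7/1) = 1.9459
  log(r/|z_k|) for z_k = -4: log(7/4) = 0.5596
  log(r/|z_k|) for z_k = 3: log(7/3) = 0.8473
Sum over inside zeros: 3.9124.
I(r) = log|p(0)| + (inside sum) = 3.8712 + 3.9124 = 7.7836.
Closed form (all zeros inside, monic): I(r) = n·log(r) = 4·log(7) = 7.7836. ✓

I(r) ≈ 7.7836.


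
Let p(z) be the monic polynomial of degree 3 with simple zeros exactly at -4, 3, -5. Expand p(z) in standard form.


The polynomial is p(z) = ∏_{α ∈ S} (z − α), where S = {-4, 3, -5}.
Expanding the product yields: p(z) = z^3 + 6·z^2 -7·z -60.
The resulting polynomial has degree 3 and real coefficients as required.

p(z) = z^3 + 6·z^2 -7·z -60.


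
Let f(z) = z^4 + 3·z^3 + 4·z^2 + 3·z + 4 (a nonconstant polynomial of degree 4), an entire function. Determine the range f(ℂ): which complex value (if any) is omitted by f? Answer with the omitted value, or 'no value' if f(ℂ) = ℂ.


Little Picard bounds the complement of f(ℂ) to at most one point.
For every w ∈ ℂ, the equation p(z) − w = 0 is a nonconstant polynomial in z and hence has at least one root by the fundamental theorem of algebra. So p is surjective onto ℂ, omitting no value.

Omitted value: no value.
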